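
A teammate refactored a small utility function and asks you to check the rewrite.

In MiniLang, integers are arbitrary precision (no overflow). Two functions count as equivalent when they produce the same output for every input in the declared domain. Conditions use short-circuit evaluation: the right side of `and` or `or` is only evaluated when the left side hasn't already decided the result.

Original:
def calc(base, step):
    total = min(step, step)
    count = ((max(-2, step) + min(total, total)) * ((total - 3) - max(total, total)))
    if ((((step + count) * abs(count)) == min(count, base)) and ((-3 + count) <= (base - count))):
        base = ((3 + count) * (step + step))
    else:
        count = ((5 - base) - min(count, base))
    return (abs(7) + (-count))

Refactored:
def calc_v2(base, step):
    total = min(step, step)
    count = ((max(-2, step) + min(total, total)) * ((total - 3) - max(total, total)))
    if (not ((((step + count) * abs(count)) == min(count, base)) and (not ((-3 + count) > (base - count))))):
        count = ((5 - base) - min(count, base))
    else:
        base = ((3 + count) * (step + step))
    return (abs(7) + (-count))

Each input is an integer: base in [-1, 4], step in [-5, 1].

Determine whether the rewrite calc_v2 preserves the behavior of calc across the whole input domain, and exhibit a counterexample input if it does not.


Equivalent — the differences include boolean connective usage differs, comparison usage differs, yet no declared input distinguishes the two.
Tracing base=4, step=1: calc: total := 1 | count := -6 | ((((step + count) * abs(count)) == min(count, base)) and ((-3 + count) <= (base - count))): false | count := 7 | result 0 | calc_v2: total := 1 | count := -6 | (not ((((step + count) * abs(count)) == min(count, base)) and (not ((-3 + count) > (base - count))))): true | count := 7 | result 0 — matching result 0.
Checked all 42 inputs in the declared domain: the outputs agree on every one.
verdict: equivalent


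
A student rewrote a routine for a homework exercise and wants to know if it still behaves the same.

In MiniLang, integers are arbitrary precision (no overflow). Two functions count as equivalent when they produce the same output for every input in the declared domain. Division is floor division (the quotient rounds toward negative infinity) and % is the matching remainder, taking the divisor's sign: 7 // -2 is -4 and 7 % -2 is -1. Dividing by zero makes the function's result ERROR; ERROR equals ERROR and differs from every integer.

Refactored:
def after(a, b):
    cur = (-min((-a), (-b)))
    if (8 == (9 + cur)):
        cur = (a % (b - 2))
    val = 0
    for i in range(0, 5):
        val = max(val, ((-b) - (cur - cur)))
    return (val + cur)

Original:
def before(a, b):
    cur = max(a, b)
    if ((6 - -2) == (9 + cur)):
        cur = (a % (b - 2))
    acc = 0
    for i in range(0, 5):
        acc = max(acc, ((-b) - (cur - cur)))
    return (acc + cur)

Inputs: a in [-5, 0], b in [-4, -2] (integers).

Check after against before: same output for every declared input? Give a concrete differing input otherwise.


Although constant usage differs, and arithmetic usage differs, and min/max/abs usage differs, and local variable names differ, 18/18 inputs agree.
verdict: equivalent


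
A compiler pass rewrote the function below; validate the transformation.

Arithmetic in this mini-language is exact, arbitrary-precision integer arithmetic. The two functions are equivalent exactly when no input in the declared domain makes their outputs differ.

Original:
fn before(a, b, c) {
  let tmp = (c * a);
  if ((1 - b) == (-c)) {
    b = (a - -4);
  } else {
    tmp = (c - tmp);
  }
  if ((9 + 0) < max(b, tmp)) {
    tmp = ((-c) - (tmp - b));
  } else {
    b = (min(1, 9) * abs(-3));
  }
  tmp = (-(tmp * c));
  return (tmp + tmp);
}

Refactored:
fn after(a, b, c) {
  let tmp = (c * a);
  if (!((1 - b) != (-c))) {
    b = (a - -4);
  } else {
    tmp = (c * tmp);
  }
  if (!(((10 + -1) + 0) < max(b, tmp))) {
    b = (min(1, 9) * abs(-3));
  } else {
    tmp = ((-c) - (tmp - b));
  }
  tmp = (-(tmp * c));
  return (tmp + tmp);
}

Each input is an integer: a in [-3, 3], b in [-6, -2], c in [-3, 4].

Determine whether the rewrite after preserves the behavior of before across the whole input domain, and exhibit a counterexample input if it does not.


There is a counterexample at a=-3, b=-6, c=-3: -72 on one side, -162 on the other.
before: tmp = 9; ((1 - b) == (-c)) -> false; tmp = -12; ((9 + 0) < max(b, tmp)) -> false; b = 3; tmp = -36; return -72
after: tmp = 9; (!((1 - b) != (-c))) -> false; tmp = -27; (!(((10 + -1) + 0) < max(b, tmp))) -> true; b = 3; tmp = -81; return -162
verdict: not equivalent; witness: a=-3, b=-6, c=-3


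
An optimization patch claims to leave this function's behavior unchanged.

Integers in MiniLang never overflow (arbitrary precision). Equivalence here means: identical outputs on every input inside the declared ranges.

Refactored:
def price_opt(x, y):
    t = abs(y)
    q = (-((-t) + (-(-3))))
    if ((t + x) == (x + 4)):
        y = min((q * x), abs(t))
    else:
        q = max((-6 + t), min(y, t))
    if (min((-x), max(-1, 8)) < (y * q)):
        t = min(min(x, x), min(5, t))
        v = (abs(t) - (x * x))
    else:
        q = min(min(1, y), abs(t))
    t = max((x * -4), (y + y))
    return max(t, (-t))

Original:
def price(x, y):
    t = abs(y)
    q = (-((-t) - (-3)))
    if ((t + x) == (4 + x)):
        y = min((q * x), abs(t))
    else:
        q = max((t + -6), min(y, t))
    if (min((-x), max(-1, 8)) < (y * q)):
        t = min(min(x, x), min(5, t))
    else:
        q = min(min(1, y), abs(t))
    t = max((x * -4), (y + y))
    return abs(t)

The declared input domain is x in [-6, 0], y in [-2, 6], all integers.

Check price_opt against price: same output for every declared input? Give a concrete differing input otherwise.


Although local variable names differ, plus arithmetic usage differs, plus min/max/abs usage differs, plus statement counts differ, 63/63 inputs agree.
verdict: equivalent


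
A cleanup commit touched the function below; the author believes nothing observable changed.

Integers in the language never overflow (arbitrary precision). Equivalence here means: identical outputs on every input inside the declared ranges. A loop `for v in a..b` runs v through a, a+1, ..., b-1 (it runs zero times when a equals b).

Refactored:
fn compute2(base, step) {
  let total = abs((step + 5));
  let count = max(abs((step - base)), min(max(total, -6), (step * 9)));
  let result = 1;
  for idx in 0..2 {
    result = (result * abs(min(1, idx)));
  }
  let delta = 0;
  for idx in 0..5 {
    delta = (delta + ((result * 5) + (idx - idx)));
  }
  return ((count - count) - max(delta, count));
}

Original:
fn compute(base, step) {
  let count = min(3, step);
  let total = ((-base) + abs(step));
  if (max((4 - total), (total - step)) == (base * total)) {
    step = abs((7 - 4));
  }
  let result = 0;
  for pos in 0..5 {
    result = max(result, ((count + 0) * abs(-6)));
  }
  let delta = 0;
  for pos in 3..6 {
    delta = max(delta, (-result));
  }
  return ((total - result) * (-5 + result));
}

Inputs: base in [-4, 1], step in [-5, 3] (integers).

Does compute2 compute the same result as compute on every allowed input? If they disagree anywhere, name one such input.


There is a counterexample at base=-4, step=-5: -45 on one side, -1 on the other.
compute: count=-5, then total=9, then (max((4 - total), (total - step)) == (base * total)) is false, then result=0, then (pos=0), then result=0, then (pos=1), then result=0, then (pos=2), then result=0, then (pos=3), then result=0, then (pos=4), then result=0, then delta=0, then (pos=3), then delta=0, then (pos=4), then delta=0, then (pos=5), then delta=0, then returns -45
compute2: total=0, then count=1, then result=1, then (idx=0), then result=0, then (idx=1), then result=0, then delta=0, then (idx=0), then delta=0, then (idx=1), then delta=0, then (idx=2), then delta=0, then (idx=3), then delta=0, then (idx=4), then delta=0, then returns -1
verdict: not equivalent; witness: base=-4, step=-5


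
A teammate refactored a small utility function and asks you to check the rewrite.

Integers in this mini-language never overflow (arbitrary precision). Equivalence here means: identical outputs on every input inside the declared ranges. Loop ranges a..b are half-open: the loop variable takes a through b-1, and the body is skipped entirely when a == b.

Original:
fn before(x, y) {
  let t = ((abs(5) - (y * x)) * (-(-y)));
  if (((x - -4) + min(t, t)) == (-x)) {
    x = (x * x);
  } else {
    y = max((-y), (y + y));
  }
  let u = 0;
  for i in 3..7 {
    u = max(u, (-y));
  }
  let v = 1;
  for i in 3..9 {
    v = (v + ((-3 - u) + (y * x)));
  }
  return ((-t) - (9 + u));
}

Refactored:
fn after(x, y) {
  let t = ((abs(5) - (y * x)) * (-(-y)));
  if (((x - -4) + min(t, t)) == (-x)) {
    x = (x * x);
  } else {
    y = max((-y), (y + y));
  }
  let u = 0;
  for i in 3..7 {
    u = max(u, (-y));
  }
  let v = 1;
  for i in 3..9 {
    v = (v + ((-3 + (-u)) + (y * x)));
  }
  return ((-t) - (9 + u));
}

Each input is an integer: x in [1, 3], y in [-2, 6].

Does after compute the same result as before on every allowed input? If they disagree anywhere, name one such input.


Changes here: arithmetic usage differs; the full 27-point sweep finds no disagreement.
verdict: equivalent


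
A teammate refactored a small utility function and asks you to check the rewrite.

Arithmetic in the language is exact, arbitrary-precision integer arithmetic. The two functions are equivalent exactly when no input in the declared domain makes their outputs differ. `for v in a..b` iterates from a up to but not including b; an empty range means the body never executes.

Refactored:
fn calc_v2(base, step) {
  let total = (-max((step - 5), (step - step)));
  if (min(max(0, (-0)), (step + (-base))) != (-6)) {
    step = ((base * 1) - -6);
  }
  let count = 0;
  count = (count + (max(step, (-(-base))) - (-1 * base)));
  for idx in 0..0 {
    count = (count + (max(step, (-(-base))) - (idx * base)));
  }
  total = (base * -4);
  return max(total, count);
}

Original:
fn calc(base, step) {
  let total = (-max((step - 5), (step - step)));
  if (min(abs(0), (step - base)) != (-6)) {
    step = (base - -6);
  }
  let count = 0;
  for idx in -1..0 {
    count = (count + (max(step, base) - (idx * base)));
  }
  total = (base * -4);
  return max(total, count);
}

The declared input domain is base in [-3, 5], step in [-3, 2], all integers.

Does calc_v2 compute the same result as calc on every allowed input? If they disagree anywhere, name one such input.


Differences: statement counts differ; also loop structure differs; also min/max/abs usage differs; also arithmetic usage differs; also constant usage differs — yet all 54 inputs agree.
verdict: equivalent


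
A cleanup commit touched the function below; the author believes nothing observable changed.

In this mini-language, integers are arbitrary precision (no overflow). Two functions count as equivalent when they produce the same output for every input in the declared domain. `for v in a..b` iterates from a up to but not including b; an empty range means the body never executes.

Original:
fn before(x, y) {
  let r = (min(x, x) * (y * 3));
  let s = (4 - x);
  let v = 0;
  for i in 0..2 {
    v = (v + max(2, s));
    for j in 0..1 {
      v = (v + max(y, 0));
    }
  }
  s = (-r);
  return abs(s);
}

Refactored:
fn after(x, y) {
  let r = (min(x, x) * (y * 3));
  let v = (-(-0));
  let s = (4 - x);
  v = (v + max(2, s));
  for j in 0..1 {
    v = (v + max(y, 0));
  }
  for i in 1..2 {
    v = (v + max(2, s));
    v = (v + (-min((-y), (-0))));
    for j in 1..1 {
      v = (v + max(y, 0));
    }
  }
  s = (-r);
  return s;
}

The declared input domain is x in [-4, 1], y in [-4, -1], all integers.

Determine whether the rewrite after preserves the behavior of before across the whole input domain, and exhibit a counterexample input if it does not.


The rewrite breaks on x=-4, y=-4, where the results are 48 and -48.
before: r = 48; s = 8; v = 0; [i=0]; v = 8; [j=0]; v = 8; [i=1]; v = 16; [j=0]; v = 16; s = -48; return 48
after: r = 48; v = 0; s = 8; v = 8; [j=0]; v = 8; [i=1]; v = 16; v = 16; the j loop: no iterations; s = -48; return -48
verdict: not equivalent; witness: x=-4, y=-4


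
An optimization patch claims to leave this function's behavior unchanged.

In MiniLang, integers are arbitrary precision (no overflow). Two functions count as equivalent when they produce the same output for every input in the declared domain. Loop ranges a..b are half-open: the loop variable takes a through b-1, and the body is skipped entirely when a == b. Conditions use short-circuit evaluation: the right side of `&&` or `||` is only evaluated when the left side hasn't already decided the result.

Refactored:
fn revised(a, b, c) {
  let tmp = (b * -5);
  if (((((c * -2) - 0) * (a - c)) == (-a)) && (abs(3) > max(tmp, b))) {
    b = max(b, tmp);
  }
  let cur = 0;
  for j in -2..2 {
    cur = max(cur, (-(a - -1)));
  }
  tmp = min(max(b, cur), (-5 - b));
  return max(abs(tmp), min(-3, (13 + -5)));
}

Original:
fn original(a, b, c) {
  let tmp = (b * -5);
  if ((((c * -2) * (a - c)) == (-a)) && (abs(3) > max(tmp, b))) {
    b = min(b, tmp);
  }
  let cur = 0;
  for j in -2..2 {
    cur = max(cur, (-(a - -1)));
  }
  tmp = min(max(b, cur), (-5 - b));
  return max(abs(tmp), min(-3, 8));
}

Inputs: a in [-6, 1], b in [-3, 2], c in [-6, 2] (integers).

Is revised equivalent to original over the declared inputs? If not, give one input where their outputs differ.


The rewrite breaks on a=0, b=1, c=0, where the results are 0 and 6.
original: tmp=-5, then ((((c * -2) * (a - c)) == (-a)) && (abs(3) > max(tmp, b))) is true, then b=-5, then cur=0, then (j=-2), then cur=0, then (j=-1), then cur=0, then (j=0), then cur=0, then (j=1), then cur=0, then tmp=0, then returns 0
revised: tmp=-5, then (((((c * -2) - 0) * (a - c)) == (-a)) && (abs(3) > max(tmp, b))) is true, then b=1, then cur=0, then (j=-2), then cur=0, then (j=-1), then cur=0, then (j=0), then cur=0, then (j=1), then cur=0, then tmp=-6, then returns 6
verdict: not equivalent; witness: a=0, b=1, c=0


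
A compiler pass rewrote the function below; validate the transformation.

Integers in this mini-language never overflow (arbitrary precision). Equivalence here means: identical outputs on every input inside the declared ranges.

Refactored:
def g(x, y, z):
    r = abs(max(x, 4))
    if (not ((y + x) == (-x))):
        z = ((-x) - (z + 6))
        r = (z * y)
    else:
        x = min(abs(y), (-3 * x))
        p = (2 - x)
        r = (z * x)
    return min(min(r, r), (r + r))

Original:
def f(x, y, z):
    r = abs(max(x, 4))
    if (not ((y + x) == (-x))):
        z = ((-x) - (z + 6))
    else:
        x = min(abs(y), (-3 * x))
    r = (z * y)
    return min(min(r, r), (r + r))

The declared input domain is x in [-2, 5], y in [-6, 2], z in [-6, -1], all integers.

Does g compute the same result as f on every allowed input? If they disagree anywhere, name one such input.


Run the pair on x=1, y=-2, z=-6.
f: r becomes 4; next (not ((y + x) == (-x))) evaluates to false; next x becomes -3; next r becomes 12; next final value 12
g: r becomes 4; next (not ((y + x) == (-x))) evaluates to false; next x becomes -3; next p becomes 5; next r becomes 18; next final value 18
12 vs 18 — the two versions disagree here.
verdict: not equivalent; witness: x=1, y=-2, z=-6


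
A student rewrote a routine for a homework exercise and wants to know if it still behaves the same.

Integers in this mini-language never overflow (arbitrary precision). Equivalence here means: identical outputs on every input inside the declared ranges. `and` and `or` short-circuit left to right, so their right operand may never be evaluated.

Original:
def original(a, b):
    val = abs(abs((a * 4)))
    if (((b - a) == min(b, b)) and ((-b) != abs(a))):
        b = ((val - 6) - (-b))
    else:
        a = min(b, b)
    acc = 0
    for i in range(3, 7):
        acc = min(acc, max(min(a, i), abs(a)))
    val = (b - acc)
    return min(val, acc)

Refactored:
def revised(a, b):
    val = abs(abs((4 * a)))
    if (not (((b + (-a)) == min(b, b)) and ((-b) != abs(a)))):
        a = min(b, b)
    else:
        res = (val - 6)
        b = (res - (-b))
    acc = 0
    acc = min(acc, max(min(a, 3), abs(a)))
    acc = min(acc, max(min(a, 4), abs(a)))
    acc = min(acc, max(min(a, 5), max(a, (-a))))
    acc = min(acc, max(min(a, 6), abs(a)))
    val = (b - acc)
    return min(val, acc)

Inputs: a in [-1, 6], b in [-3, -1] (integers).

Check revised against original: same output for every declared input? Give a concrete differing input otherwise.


Changes here: loop structure differs, min/max/abs usage differs, boolean connective usage differs, local variable names differ, statement counts differ, constant usage differs, arithmetic usage differs; the full 24-point sweep finds no disagreement.
verdict: equivalent


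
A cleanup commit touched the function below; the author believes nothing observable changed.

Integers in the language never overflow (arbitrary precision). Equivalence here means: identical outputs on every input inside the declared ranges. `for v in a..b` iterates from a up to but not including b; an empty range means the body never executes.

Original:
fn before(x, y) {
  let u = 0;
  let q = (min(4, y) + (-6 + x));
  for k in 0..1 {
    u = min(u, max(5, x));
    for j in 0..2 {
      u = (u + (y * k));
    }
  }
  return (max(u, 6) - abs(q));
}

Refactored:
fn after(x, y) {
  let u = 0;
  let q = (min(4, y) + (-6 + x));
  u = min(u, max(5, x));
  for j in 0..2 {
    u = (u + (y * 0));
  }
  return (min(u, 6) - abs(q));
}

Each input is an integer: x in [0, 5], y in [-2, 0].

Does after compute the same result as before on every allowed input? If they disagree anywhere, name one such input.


These are not equivalent — on x=0, y=-2 the outputs split (-2 vs -8).
before: u becomes 0; next q becomes -8; next at k=0:; next u becomes 0; next at j=0:; next u becomes 0; next at j=1:; next u becomes 0; next final value -2
after: u becomes 0; next q becomes -8; next u becomes 0; next at j=0:; next u becomes 0; next at j=1:; next u becomes 0; next final value -8
verdict: not equivalent; witness: x=0, y=-2


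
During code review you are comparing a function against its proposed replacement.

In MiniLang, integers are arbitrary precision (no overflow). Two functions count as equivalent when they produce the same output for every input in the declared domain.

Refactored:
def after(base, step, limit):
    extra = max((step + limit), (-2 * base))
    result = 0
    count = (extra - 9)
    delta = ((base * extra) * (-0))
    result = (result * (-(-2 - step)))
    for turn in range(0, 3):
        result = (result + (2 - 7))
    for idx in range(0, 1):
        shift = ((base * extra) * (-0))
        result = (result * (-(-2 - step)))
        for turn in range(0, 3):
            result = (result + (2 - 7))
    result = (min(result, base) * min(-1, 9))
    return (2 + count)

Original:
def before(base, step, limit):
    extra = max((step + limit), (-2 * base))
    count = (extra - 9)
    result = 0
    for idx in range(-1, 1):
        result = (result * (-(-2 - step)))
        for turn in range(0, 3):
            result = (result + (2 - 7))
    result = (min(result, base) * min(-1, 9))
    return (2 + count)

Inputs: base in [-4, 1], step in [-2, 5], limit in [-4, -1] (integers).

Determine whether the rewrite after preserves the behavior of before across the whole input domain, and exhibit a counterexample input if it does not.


Comparing the listings, the differences include: constant usage differs; and local variable names differ; and loop structure differs; and arithmetic usage differs; and statement counts differ.
Spot check at base=1, step=4, limit=-3 — before: extra := 1 | count := -8 | result := 0 | iter idx=-1: | result := 0 | iter turn=0: | result := -5 | iter turn=1: | result := -10 | iter turn=2: | result := -15 | iter idx=0: | result := -90 | iter turn=0: | result := -95 | iter turn=1: | result := -100 | iter turn=2: | result := -105 | result := 105 | result -6. after: extra := 1 | result := 0 | count := -8 | delta := 0 | result := 0 | iter turn=0: | result := -5 | iter turn=1: | result := -10 | iter turn=2: | result := -15 | iter idx=0: | shift := 0 | result := -90 | iter turn=0: | result := -95 | iter turn=1: | result := -100 | iter turn=2: | result := -105 | result := 105 | result -6. Both give -6.
Sweeping the whole domain (192 inputs) finds no disagreement.
verdict: equivalent


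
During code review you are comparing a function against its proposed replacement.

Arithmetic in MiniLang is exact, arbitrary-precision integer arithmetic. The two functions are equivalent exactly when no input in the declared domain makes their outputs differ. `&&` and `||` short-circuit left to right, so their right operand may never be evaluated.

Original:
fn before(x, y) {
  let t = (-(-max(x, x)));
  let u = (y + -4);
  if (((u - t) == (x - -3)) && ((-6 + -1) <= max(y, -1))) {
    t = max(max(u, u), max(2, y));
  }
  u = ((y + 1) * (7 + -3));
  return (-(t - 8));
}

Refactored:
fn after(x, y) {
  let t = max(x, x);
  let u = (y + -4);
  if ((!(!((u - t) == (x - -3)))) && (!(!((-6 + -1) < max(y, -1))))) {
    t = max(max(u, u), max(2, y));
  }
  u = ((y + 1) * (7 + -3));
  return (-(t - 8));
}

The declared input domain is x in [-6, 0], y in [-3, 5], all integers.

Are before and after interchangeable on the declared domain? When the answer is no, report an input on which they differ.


The one real change (`((-6 + -1) <= max(y, -1))` became `((-6 + -1) < max(y, -1))`) has no effect anywhere in the declared ranges.
One worked example (x=-4, y=0) — before: t = -4; u = -4; (((u - t) == (x - -3)) && ((-6 + -1) <= max(y, -1))) -> false; u = 4; return 12; after: t = -4; u = -4; ((!(!((u - t) == (x - -3)))) && (!(!((-6 + -1) < max(y, -1))))) -> false; u = 4; return 12; agreement on 12.
Sweeping the whole domain (63 inputs) finds no disagreement.
verdict: equivalent


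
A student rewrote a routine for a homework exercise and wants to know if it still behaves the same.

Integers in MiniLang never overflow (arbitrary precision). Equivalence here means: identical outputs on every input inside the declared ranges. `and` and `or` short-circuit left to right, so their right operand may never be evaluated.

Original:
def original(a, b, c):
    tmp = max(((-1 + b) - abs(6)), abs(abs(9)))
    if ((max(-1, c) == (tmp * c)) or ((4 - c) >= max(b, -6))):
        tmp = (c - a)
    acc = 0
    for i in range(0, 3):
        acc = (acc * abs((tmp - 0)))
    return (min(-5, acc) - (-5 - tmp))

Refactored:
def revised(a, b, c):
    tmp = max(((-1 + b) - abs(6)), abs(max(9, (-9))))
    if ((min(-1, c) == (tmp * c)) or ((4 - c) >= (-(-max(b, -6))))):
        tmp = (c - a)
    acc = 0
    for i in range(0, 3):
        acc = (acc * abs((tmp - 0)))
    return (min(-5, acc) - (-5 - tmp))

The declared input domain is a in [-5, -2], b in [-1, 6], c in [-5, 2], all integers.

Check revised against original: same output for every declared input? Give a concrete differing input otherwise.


Input a=-5, b=5, c=0: 5 from original versus 9 from revised.
verdict: not equivalent; witness: a=-5, b=5, c=0


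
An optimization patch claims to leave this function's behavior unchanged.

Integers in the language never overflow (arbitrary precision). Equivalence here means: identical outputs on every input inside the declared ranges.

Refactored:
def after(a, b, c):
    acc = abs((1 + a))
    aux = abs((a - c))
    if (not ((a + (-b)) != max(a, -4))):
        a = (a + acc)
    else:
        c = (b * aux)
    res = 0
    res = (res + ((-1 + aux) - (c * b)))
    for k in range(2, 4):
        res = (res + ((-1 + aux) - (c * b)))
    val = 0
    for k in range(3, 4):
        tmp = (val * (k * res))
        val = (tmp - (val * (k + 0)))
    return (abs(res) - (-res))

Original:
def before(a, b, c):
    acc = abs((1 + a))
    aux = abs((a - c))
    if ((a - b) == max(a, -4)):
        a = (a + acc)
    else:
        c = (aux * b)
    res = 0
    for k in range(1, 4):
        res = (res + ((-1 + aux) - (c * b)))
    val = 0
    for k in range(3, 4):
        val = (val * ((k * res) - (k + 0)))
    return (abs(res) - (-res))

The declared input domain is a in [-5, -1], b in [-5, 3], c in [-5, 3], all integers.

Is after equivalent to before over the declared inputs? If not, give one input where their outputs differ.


Reading the diff, among the changes: arithmetic usage differs, constant usage differs, boolean connective usage differs, local variable names differ, loop structure differs, statement counts differ, comparison usage differs.
One worked example (a=-5, b=-1, c=-3) — before: acc becomes 4; next aux becomes 2; next ((a - b) == max(a, -4)) evaluates to true; next a becomes -1; next res becomes 0; next at k=1:; next res becomes -2; next at k=2:; next res becomes -4; next at k=3:; next res becomes -6; next val becomes 0; next at k=3:; next val becomes 0; next final value 0; after: acc becomes 4; next aux becomes 2; next (not ((a + (-b)) != max(a, -4))) evaluates to true; next a becomes -1; next res becomes 0; next res becomes -2; next at k=2:; next res becomes -4; next at k=3:; next res becomes -6; next val becomes 0; next at k=3:; next tmp becomes 0; next val becomes 0; next final value 0; agreement on 0.
An exhaustive pass over the 405 declared inputs shows identical outputs.
verdict: equivalent


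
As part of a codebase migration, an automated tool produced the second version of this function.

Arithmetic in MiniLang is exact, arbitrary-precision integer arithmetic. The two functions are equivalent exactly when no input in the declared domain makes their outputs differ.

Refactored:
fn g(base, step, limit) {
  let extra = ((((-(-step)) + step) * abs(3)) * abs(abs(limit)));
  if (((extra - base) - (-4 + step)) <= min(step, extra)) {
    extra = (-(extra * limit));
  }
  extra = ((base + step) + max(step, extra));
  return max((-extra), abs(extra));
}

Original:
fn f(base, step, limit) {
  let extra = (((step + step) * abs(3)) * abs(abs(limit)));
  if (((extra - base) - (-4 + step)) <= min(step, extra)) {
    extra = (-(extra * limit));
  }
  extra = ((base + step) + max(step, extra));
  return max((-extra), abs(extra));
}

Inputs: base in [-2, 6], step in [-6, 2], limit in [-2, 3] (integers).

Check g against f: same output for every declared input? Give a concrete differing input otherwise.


Behavior is preserved: although same computation, different form, the outputs never diverge.
As a probe, take base=2, step=-1, limit=0: f runs extra=0, then (((extra - base) - (-4 + step)) <= min(step, extra)) is false, then extra=1, then returns 1; g runs extra=0, then (((extra - base) - (-4 + step)) <= min(step, extra)) is false, then extra=1, then returns 1; both end at 1.
Every one of the 486 inputs gives matching results.
verdict: equivalent


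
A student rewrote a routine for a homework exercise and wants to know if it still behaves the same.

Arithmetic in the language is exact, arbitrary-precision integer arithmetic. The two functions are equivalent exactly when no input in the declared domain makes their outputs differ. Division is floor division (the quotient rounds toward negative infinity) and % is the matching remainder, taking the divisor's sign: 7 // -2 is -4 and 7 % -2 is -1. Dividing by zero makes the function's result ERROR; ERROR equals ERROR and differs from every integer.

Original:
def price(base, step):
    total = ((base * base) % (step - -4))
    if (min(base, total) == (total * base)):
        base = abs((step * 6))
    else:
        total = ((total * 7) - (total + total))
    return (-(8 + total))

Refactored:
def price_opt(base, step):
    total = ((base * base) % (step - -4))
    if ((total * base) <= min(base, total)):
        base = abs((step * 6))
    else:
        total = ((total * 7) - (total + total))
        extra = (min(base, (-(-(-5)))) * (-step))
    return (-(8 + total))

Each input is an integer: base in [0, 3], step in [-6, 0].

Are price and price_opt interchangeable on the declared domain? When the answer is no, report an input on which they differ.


Evaluate both at base=3, step=-6.
price: total becomes -1; next (min(base, total) == (total * base)) evaluates to false; next total becomes -5; next final value -3
price_opt: total becomes -1; next ((total * base) <= min(base, total)) evaluates to true; next base becomes 36; next final value -7
-3 vs -7 — the two versions disagree here.
verdict: not equivalent; witness: base=3, step=-6


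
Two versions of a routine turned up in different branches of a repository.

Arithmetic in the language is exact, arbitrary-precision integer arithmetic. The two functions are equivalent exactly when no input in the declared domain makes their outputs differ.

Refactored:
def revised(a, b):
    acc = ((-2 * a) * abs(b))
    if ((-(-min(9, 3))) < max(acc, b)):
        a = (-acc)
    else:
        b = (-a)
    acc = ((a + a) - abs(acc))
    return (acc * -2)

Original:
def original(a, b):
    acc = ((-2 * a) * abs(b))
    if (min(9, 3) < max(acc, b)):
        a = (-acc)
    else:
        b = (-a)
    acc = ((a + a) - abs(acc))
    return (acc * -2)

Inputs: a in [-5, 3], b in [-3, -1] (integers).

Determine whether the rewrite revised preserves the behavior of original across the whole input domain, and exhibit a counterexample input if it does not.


The two versions differ — the changes include same computation, different form.
As a probe, take a=3, b=-1: original runs acc=-6, then (min(9, 3) < max(acc, b)) is false, then b=-3, then acc=0, then returns 0; revised runs acc=-6, then ((-(-min(9, 3))) < max(acc, b)) is false, then b=-3, then acc=0, then returns 0; both end at 0.
Every one of the 27 inputs gives matching results.
verdict: equivalent


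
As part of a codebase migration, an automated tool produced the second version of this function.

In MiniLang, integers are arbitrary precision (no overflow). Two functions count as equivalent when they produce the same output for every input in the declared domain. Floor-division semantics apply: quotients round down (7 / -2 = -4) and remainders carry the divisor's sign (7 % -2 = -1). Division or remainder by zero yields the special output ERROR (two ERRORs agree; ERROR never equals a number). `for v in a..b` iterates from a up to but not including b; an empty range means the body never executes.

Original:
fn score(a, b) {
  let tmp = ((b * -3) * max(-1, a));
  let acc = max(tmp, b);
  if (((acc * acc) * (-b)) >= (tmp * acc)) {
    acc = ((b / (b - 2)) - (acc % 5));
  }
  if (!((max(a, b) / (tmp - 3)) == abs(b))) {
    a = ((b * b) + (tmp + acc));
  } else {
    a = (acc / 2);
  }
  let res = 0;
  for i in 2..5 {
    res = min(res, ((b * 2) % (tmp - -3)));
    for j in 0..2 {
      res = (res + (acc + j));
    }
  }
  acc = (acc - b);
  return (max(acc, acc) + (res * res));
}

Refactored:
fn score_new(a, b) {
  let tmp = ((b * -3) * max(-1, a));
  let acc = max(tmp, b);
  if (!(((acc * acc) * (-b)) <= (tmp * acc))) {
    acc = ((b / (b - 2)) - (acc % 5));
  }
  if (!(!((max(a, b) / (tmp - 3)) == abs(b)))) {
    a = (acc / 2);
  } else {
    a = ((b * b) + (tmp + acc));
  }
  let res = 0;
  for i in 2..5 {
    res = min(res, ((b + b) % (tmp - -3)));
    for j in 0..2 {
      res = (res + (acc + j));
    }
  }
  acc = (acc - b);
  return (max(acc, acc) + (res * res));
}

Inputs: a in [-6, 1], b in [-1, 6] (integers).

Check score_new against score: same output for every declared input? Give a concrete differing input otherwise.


Consider the input a=1, b=3.
score: tmp := -9 | acc := 3 | (((acc * acc) * (-b)) >= (tmp * acc)): true | acc := 0 | (!((max(a, b) / (tmp - 3)) == abs(b))): true | a := 0 | res := 0 | iter i=2: | res := 0 | iter j=0: | res := 0 | iter j=1: | res := 1 | iter i=3: | res := 0 | iter j=0: | res := 0 | iter j=1: | res := 1 | iter i=4: | res := 0 | iter j=0: | res := 0 | iter j=1: | res := 1 | acc := -3 | result -2
score_new: tmp := -9 | acc := 3 | (!(((acc * acc) * (-b)) <= (tmp * acc))): false | (!(!((max(a, b) / (tmp - 3)) == abs(b)))): false | a := 3 | res := 0 | iter i=2: | res := 0 | iter j=0: | res := 3 | iter j=1: | res := 7 | iter i=3: | res := 0 | iter j=0: | res := 3 | iter j=1: | res := 7 | iter i=4: | res := 0 | iter j=0: | res := 3 | iter j=1: | res := 7 | acc := 0 | result 49
-2 and 49 differ, so these are not the same function on this domain.
verdict: not equivalent; witness: a=1, b=3


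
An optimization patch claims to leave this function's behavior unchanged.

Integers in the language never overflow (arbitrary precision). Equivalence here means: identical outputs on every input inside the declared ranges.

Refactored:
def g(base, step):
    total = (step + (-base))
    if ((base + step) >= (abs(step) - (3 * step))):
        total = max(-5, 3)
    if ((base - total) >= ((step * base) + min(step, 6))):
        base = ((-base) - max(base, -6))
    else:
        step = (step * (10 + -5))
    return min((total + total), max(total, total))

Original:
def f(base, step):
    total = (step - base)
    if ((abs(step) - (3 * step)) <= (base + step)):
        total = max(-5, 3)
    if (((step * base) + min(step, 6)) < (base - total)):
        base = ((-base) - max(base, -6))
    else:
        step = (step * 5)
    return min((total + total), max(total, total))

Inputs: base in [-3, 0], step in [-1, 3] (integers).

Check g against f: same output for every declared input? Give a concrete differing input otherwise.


One difference looks behavioral, but it never changes the outcome for any declared input; all 20 inputs agree.
verdict: equivalent


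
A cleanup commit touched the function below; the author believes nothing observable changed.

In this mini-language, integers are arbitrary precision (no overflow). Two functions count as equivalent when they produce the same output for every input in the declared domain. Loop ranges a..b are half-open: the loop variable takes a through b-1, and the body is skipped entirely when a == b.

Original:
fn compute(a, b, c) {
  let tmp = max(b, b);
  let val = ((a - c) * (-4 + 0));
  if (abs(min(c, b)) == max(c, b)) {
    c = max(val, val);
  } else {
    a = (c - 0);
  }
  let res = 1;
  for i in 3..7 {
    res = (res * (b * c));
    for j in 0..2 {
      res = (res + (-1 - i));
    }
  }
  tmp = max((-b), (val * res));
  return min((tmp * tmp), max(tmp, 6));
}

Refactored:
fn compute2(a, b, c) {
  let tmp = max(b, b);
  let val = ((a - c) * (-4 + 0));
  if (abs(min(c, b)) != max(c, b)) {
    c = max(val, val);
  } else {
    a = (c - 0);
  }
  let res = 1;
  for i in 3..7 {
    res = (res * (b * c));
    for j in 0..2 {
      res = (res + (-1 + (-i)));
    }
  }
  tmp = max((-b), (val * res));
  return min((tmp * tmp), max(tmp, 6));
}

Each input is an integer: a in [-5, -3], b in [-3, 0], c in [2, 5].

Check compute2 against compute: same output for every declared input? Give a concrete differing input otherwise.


Take a=-5, b=-3, c=2.
compute: tmp := -3 | val := 28 | (abs(min(c, b)) == max(c, b)): false | a := 2 | res := 1 | iter i=3: | res := -6 | iter j=0: | res := -10 | iter j=1: | res := -14 | iter i=4: | res := 84 | iter j=0: | res := 79 | iter j=1: | res := 74 | iter i=5: | res := -444 | iter j=0: | res := -450 | iter j=1: | res := -456 | iter i=6: | res := 2736 | iter j=0: | res := 2729 | iter j=1: | res := 2722 | tmp := 76216 | result 76216
compute2: tmp := -3 | val := 28 | (abs(min(c, b)) != max(c, b)): true | c := 28 | res := 1 | iter i=3: | res := -84 | iter j=0: | res := -88 | iter j=1: | res := -92 | iter i=4: | res := 7728 | iter j=0: | res := 7723 | iter j=1: | res := 7718 | iter i=5: | res := -648312 | iter j=0: | res := -648318 | iter j=1: | res := -648324 | iter i=6: | res := 54459216 | iter j=0: | res := 54459209 | iter j=1: | res := 54459202 | tmp := 1524857656 | result 1524857656
76216 and 1524857656 differ, so these are not the same function on this domain.
verdict: not equivalent; witness: a=-5, b=-3, c=2


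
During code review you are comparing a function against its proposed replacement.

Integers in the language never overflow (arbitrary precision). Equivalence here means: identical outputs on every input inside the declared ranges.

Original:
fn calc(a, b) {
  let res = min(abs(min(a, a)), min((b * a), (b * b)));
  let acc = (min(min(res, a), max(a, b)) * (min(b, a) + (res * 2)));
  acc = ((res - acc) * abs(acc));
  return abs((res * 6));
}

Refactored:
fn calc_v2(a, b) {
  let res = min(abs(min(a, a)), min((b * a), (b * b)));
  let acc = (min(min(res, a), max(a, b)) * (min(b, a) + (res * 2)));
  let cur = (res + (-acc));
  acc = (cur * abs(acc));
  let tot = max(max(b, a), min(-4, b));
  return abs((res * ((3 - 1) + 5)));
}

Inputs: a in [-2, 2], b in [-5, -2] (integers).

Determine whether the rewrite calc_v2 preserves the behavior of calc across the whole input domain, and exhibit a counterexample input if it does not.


There is a counterexample at a=-2, b=-5: 12 on one side, 14 on the other.
calc: res := 2 | acc := 2 | acc := 0 | result 12
calc_v2: res := 2 | acc := 2 | cur := 0 | acc := 0 | tot := -2 | result 14
verdict: not equivalent; witness: a=-2, b=-5


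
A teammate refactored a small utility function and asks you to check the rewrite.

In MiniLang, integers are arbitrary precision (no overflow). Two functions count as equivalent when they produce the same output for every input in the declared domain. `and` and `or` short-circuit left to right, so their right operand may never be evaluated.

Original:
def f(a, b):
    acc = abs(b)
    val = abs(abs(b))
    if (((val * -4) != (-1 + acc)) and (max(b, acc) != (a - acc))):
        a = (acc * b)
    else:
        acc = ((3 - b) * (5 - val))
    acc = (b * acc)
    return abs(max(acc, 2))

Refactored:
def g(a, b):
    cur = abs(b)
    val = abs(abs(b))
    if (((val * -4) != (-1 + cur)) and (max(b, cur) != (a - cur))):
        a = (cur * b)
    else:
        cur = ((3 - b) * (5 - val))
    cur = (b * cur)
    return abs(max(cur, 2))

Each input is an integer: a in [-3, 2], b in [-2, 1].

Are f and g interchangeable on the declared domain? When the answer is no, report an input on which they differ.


The two are interchangeable: local variable names differ, and every declared input agrees.
Tracing a=1, b=1: f: acc becomes 1; next val becomes 1; next (((val * -4) != (-1 + acc)) and (max(b, acc) != (a - acc))) evaluates to true; next a becomes 1; next acc becomes 1; next final value 2 | g: cur becomes 1; next val becomes 1; next (((val * -4) != (-1 + cur)) and (max(b, cur) != (a - cur))) evaluates to true; next a becomes 1; next cur becomes 1; next final value 2 — matching result 2.
Sweeping the whole domain (24 inputs) finds no disagreement.
verdict: equivalent


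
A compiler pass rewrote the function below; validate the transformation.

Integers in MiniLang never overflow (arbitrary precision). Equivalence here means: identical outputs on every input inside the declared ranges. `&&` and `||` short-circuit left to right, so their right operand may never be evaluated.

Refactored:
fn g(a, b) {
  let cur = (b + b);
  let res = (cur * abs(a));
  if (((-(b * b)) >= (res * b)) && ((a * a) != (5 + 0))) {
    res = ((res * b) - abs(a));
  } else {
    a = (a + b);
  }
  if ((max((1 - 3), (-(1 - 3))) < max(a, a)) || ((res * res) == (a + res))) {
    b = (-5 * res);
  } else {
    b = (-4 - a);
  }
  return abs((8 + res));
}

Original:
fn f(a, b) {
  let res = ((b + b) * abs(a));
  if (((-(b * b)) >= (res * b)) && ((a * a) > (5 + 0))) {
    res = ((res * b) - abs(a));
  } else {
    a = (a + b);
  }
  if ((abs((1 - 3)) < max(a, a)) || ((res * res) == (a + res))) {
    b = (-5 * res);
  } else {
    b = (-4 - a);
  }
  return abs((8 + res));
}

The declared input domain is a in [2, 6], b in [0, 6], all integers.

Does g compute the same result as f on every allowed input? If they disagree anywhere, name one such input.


There is a counterexample at a=2, b=0: 8 on one side, 6 on the other.
f: res=0, then (((-(b * b)) >= (res * b)) && ((a * a) > (5 + 0))) is false, then a=2, then ((abs((1 - 3)) < max(a, a)) || ((res * res) == (a + res))) is false, then b=-6, then returns 8
g: cur=0, then res=0, then (((-(b * b)) >= (res * b)) && ((a * a) != (5 + 0))) is true, then res=-2, then ((max((1 - 3), (-(1 - 3))) < max(a, a)) || ((res * res) == (a + res))) is false, then b=-6, then returns 6
verdict: not equivalent; witness: a=2, b=0
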